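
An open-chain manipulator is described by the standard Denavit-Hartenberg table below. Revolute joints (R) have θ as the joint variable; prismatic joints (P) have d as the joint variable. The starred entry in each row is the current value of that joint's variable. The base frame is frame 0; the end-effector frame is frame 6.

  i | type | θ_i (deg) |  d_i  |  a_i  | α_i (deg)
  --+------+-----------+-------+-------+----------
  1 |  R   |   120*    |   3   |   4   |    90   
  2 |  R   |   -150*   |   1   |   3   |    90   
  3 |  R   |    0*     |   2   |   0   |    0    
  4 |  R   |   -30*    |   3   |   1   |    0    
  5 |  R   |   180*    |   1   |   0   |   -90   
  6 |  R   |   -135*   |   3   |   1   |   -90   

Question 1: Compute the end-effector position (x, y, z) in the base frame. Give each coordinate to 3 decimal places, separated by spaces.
-1.157 -2.900 7.319

after link 1: o_1 = (-2.0000, 3.4641, 3.0000)
after link 2: o_2 = (0.1651, 1.7141, 1.5000)
after link 3: o_3 = (0.6651, 0.8481, 3.2321)
after link 4: o_4 = (1.3571, -1.3505, 5.3971)
after link 5: o_5 = (1.6071, -1.7835, 6.2631)
after link 6: o_6 = (-1.1567, -2.8998, 7.3193)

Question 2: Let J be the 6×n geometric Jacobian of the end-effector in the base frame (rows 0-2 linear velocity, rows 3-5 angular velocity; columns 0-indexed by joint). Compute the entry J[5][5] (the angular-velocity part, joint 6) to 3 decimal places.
0.250

axis z_5 = (-0.9665,-0.0580,0.2500); lever o_n−o_5 = (-2.7638,-1.1163,1.0562)
cross product → J_v[:, 5] = (0.2178,0.3299,0.9186)
J_ω[:, 5] = z_5
entry J[5][5] = 0.2500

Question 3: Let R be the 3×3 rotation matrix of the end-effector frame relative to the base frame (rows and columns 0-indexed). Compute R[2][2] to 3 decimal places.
0.919

End-effector z-axis (col 2 of R) = (0.2178,0.3299,0.9186)
R[2][2] = 0.9186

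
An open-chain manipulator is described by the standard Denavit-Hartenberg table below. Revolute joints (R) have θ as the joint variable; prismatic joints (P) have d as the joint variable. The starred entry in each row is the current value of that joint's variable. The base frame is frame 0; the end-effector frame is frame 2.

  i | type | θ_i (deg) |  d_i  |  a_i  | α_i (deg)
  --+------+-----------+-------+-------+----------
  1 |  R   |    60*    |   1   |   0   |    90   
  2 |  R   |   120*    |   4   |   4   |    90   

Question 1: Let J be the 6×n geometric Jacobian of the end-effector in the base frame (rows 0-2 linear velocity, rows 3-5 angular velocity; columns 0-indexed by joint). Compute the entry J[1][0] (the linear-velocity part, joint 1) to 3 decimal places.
2.464

axis z_0 = ẑ; lever o_n−o_0 = (2.4641,-3.7321,4.4641)
cross product → J_v[:, 0] = (3.7321,2.4641,-0.0000)
J_ω[:, 0] = z_0
entry J[1][0] = 2.4641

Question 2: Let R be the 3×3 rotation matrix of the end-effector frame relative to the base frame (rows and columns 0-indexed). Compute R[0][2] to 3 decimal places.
End-effector z-axis (col 2 of R) = (0.4330,0.7500,0.5000)
R[0][2] = 0.4330

0.433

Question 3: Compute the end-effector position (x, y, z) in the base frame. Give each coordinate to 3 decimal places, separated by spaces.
2.464 -3.732 4.464

after link 1: o_1 = (0.0000, 0.0000, 1.0000)
after link 2: o_2 = (2.4641, -3.7321, 4.4641)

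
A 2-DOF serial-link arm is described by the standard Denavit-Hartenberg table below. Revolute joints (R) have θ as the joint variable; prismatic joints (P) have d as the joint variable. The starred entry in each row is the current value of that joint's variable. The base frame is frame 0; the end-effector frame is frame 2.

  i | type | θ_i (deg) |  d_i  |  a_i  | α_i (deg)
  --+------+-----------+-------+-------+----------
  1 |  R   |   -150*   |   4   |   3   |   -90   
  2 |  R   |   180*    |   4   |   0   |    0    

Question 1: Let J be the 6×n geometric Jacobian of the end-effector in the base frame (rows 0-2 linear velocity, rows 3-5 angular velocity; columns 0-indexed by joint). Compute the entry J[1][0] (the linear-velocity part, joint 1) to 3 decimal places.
axis z_0 = ẑ; lever o_n−o_0 = (-0.5981,-4.9641,4.0000)
cross product → J_v[:, 0] = (4.9641,-0.5981,0.0000)
J_ω[:, 0] = z_0
entry J[1][0] = -0.5981

-0.598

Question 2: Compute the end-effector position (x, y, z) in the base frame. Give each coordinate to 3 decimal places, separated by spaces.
-0.598 -4.964 4.000

after link 1: o_1 = (-2.5981, -1.5000, 4.0000)
after link 2: o_2 = (-0.5981, -4.9641, 4.0000)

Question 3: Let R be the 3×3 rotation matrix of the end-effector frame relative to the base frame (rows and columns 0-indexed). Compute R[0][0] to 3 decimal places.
0.866

End-effector x-axis (col 0 of R) = (0.8660,0.5000,-0.0000)
R[0][0] = 0.8660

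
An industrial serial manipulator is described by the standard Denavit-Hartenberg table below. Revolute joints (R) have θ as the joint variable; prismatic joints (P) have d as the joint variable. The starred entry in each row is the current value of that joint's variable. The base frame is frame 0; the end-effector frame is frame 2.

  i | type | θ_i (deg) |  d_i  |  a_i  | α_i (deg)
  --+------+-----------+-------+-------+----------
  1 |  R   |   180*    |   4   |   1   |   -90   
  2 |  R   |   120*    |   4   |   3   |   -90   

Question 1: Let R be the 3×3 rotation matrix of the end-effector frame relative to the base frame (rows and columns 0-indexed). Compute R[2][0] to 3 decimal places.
-0.866

End-effector x-axis (col 0 of R) = (0.5000,-0.0000,-0.8660)
R[2][0] = -0.8660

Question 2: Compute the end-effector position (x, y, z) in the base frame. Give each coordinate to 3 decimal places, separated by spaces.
after link 1: o_1 = (-1.0000, 0.0000, 4.0000)
after link 2: o_2 = (0.5000, -4.0000, 1.4019)

0.500 -4.000 1.402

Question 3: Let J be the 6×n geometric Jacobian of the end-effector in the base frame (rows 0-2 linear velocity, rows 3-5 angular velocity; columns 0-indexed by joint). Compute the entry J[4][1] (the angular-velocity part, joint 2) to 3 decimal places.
-1.000

axis z_1 = (-0.0000,-1.0000,0.0000); lever o_n−o_1 = (1.5000,-4.0000,-2.5981)
cross product → J_v[:, 1] = (2.5981,-0.0000,1.5000)
J_ω[:, 1] = z_1
entry J[4][1] = -1.0000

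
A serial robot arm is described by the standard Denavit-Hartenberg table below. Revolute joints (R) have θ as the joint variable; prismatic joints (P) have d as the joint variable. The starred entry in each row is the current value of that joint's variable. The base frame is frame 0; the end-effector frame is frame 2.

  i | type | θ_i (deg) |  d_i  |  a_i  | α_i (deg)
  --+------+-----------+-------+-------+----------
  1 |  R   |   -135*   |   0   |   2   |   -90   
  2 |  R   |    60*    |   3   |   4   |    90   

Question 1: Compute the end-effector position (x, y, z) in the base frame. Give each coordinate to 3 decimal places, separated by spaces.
-0.707 -4.950 -3.464

after link 1: o_1 = (-1.4142, -1.4142, 0.0000)
after link 2: o_2 = (-0.7071, -4.9497, -3.4641)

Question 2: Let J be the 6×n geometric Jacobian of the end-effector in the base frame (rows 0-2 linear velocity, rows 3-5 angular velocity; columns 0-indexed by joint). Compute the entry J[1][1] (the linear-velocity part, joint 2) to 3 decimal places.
2.449

axis z_1 = (0.7071,-0.7071,0.0000); lever o_n−o_1 = (0.7071,-3.5355,-3.4641)
cross product → J_v[:, 1] = (2.4495,2.4495,-2.0000)
J_ω[:, 1] = z_1
entry J[1][1] = 2.4495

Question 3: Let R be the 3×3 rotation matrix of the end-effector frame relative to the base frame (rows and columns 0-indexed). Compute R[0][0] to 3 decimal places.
End-effector x-axis (col 0 of R) = (-0.3536,-0.3536,-0.8660)
R[0][0] = -0.3536

-0.354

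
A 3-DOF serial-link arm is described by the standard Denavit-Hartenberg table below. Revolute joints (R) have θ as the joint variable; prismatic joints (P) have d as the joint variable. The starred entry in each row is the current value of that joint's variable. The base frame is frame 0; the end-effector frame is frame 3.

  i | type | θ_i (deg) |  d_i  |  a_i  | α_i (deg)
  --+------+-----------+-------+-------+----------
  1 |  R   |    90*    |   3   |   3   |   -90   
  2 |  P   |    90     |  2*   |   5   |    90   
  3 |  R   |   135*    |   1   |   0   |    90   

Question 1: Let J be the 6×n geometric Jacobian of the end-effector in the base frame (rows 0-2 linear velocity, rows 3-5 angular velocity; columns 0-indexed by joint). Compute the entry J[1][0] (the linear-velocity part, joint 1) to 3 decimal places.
axis z_0 = ẑ; lever o_n−o_0 = (-2.0000,4.0000,-2.0000)
cross product → J_v[:, 0] = (-4.0000,-2.0000,0.0000)
J_ω[:, 0] = z_0
entry J[1][0] = -2.0000

-2.000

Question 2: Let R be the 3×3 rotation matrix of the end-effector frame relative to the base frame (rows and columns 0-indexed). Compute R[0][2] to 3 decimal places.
-0.707

End-effector z-axis (col 2 of R) = (-0.7071,0.0000,-0.7071)
R[0][2] = -0.7071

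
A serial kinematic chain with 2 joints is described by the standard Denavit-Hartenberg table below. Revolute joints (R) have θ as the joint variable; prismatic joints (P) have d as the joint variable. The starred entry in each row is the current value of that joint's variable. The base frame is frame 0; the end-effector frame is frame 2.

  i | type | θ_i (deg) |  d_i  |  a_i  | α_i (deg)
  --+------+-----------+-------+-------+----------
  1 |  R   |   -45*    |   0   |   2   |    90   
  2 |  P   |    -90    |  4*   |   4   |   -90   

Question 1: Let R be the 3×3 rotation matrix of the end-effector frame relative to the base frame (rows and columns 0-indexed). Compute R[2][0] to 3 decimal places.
End-effector x-axis (col 0 of R) = (0.0000,-0.0000,-1.0000)
R[2][0] = -1.0000

-1.000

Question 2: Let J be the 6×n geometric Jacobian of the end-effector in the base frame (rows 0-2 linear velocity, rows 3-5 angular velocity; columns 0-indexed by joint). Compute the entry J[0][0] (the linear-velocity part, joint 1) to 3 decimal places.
axis z_0 = ẑ; lever o_n−o_0 = (-1.4142,-4.2426,-4.0000)
cross product → J_v[:, 0] = (4.2426,-1.4142,0.0000)
J_ω[:, 0] = z_0
entry J[0][0] = 4.2426

4.243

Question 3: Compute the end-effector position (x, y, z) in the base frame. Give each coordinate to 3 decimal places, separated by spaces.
-1.414 -4.243 -4.000

after link 1: o_1 = (1.4142, -1.4142, 0.0000)
after link 2: o_2 = (-1.4142, -4.2426, -4.0000)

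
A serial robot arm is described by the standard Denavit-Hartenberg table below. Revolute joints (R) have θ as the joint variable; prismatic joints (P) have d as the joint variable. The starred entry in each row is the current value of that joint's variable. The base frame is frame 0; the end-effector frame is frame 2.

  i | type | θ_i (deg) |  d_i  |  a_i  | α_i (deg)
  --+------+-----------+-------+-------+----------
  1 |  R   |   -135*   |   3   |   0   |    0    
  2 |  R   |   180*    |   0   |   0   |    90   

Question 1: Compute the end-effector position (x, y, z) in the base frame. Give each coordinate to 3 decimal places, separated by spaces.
0.000 0.000 3.000

after link 1: o_1 = (0.0000, 0.0000, 3.0000)
after link 2: o_2 = (0.0000, 0.0000, 3.0000)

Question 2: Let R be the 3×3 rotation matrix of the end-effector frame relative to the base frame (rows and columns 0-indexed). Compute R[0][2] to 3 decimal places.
0.707

End-effector z-axis (col 2 of R) = (0.7071,-0.7071,0.0000)
R[0][2] = 0.7071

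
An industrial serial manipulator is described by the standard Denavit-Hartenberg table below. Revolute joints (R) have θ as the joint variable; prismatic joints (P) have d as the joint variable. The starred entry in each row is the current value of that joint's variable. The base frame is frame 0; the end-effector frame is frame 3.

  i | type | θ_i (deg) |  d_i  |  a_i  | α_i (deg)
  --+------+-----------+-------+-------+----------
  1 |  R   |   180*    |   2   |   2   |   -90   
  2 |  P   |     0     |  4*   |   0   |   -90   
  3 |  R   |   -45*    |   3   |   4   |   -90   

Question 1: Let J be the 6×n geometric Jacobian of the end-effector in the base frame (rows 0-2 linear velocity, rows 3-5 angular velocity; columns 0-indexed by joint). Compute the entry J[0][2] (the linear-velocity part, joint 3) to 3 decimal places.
axis z_2 = (-0.0000,-0.0000,-1.0000); lever o_n−o_2 = (-2.8284,-2.8284,-3.0000)
cross product → J_v[:, 2] = (-2.8284,2.8284,-0.0000)
J_ω[:, 2] = z_2
entry J[0][2] = -2.8284

-2.828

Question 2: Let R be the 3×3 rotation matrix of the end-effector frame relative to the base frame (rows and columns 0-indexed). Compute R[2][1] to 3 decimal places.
End-effector y-axis (col 1 of R) = (-0.0000,0.0000,1.0000)
R[2][1] = 1.0000

1.000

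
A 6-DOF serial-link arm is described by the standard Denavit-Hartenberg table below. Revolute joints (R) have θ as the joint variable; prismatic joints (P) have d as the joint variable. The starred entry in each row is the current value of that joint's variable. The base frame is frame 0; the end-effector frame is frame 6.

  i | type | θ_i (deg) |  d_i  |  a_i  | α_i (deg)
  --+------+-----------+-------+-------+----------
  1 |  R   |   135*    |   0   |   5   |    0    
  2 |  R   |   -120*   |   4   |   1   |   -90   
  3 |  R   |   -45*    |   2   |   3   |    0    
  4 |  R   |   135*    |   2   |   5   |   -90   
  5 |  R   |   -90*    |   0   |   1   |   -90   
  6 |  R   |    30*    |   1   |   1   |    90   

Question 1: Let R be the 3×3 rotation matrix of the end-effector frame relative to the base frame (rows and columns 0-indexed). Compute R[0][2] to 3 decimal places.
-0.966

End-effector z-axis (col 2 of R) = (-0.9659,0.2588,-0.0000)
R[0][2] = -0.9659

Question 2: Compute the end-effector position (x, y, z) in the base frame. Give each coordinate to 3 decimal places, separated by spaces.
-1.556 10.139 0.121

after link 1: o_1 = (-3.5355, 3.5355, 0.0000)
after link 2: o_2 = (-2.5696, 3.7944, 4.0000)
after link 3: o_3 = (-1.0382, 6.2752, 6.1213)
after link 4: o_4 = (-1.5558, 8.2071, 1.1213)
after link 5: o_5 = (-1.8147, 9.1730, 1.1213)
after link 6: o_6 = (-1.5558, 10.1389, 0.1213)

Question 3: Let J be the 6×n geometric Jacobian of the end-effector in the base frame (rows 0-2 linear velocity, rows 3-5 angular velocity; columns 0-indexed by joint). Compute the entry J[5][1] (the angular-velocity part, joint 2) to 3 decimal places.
1.000

axis z_1 = (0.0000,0.0000,1.0000); lever o_n−o_1 = (1.9797,6.6034,0.1213)
cross product → J_v[:, 1] = (-6.6034,1.9797,0.0000)
J_ω[:, 1] = z_1
entry J[5][1] = 1.0000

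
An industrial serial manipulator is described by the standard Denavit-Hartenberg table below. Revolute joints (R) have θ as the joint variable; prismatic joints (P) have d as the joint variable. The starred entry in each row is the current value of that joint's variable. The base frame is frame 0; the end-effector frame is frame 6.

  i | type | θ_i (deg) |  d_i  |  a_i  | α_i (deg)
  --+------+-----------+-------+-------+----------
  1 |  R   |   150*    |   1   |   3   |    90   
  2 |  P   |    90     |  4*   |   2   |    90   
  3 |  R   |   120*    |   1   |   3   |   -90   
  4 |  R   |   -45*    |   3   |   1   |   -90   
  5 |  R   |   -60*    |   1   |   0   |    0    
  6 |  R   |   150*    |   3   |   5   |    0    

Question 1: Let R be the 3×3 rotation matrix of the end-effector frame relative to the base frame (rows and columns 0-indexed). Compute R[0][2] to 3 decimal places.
0.919

End-effector z-axis (col 2 of R) = (0.9186,0.1768,-0.3536)
R[0][2] = 0.9186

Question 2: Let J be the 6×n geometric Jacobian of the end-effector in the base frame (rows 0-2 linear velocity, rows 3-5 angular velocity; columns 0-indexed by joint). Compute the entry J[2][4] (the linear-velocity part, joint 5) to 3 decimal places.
1.768

axis z_4 = (0.9186,0.1768,-0.3536); lever o_n−o_4 = (4.9242,2.8722,2.9159)
cross product → J_v[:, 4] = (1.5309,-4.4194,1.7678)
J_ω[:, 4] = z_4
entry J[2][4] = 1.7678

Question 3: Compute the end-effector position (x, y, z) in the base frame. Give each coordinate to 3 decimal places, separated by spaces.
after link 1: o_1 = (-2.5981, 1.5000, 1.0000)
after link 2: o_2 = (-0.5981, 4.9641, 3.0000)
after link 3: o_3 = (-0.1651, 7.7141, 1.5000)
after link 4: o_4 = (-1.2212, 7.2989, -1.4516)
after link 5: o_5 = (-0.3027, 7.4757, -1.8052)
after link 6: o_6 = (3.7030, 10.1711, 1.4643)

3.703 10.171 1.464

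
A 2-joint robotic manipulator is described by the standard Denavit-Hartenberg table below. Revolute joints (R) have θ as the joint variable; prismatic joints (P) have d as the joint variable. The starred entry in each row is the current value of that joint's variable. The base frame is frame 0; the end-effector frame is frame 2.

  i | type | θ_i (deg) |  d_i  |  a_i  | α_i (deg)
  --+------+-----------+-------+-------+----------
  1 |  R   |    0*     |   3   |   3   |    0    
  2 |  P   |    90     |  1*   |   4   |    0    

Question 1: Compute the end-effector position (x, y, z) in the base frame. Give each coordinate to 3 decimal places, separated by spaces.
after link 1: o_1 = (3.0000, 0.0000, 3.0000)
after link 2: o_2 = (3.0000, 4.0000, 4.0000)

3.000 4.000 4.000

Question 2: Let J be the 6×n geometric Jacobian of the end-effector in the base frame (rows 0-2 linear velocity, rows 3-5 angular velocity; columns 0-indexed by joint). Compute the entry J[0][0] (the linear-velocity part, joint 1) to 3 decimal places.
axis z_0 = ẑ; lever o_n−o_0 = (3.0000,4.0000,4.0000)
cross product → J_v[:, 0] = (-4.0000,3.0000,0.0000)
J_ω[:, 0] = z_0
entry J[0][0] = -4.0000

-4.000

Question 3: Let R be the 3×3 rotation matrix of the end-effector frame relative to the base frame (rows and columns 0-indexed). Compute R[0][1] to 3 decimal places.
-1.000

End-effector y-axis (col 1 of R) = (-1.0000,0.0000,0.0000)
R[0][1] = -1.0000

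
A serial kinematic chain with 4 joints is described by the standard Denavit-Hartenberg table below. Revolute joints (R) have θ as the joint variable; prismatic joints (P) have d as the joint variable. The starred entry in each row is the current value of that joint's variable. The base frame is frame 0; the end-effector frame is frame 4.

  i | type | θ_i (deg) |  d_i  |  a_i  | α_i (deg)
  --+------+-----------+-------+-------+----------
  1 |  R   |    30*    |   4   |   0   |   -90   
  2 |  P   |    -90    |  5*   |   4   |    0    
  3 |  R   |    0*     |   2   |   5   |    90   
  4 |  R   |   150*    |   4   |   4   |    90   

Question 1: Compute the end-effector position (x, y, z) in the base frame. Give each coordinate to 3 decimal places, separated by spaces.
after link 1: o_1 = (0.0000, 0.0000, 4.0000)
after link 2: o_2 = (-2.5000, 4.3301, 8.0000)
after link 3: o_3 = (-3.5000, 6.0622, 13.0000)
after link 4: o_4 = (-7.9641, 5.7942, 9.5359)

-7.964 5.794 9.536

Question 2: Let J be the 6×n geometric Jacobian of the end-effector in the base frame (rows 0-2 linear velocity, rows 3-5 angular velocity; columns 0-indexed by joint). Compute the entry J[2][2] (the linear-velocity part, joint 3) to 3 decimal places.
4.000

axis z_2 = (-0.5000,0.8660,0.0000); lever o_n−o_2 = (-5.4641,1.4641,1.5359)
cross product → J_v[:, 2] = (1.3301,0.7679,4.0000)
J_ω[:, 2] = z_2
entry J[2][2] = 4.0000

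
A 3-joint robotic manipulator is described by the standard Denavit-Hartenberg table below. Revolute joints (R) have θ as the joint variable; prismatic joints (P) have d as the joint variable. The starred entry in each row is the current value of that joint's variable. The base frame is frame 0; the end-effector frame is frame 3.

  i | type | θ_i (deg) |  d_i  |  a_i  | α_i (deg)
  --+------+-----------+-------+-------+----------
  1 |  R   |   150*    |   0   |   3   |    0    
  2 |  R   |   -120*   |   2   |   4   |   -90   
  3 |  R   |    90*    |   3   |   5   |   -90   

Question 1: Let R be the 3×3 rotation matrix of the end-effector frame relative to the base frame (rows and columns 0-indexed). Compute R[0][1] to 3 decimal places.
0.500

End-effector y-axis (col 1 of R) = (0.5000,-0.8660,-0.0000)
R[0][1] = 0.5000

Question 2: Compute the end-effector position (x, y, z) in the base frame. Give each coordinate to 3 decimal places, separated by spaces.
-0.634 6.098 -3.000

after link 1: o_1 = (-2.5981, 1.5000, 0.0000)
after link 2: o_2 = (0.8660, 3.5000, 2.0000)
after link 3: o_3 = (-0.6340, 6.0981, -3.0000)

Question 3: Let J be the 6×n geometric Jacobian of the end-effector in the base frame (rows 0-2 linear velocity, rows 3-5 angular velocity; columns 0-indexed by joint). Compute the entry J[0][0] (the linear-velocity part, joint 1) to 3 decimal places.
axis z_0 = ẑ; lever o_n−o_0 = (-0.6340,6.0981,-3.0000)
cross product → J_v[:, 0] = (-6.0981,-0.6340,0.0000)
J_ω[:, 0] = z_0
entry J[0][0] = -6.0981

-6.098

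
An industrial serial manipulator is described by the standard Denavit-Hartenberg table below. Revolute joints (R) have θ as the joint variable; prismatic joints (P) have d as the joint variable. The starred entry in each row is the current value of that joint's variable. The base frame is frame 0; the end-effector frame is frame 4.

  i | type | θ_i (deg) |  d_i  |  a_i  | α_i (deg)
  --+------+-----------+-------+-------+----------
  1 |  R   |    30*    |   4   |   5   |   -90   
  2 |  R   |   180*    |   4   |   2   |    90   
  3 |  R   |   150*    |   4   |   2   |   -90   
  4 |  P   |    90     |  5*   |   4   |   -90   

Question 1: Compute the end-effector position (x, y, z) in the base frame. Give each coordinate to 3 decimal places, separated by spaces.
after link 1: o_1 = (4.3301, 2.5000, 4.0000)
after link 2: o_2 = (0.5981, 4.9641, 4.0000)
after link 3: o_3 = (1.5981, 6.6962, 0.0000)
after link 4: o_4 = (5.9282, 4.1962, 4.0000)

5.928 4.196 4.000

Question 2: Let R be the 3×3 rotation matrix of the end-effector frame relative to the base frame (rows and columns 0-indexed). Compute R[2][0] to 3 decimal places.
1.000

End-effector x-axis (col 0 of R) = (0.0000,-0.0000,1.0000)
R[2][0] = 1.0000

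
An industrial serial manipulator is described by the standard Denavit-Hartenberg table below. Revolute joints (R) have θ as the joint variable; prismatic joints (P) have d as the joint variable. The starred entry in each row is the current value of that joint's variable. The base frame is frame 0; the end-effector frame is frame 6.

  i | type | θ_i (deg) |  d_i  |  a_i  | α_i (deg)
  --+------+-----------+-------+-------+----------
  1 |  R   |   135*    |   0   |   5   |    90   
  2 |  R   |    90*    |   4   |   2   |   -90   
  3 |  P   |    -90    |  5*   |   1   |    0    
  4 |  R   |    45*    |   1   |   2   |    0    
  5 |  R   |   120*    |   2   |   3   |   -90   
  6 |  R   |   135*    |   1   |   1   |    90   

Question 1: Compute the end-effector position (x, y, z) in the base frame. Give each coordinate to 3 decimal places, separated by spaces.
4.408 1.165 3.042

after link 1: o_1 = (-3.5355, 3.5355, 0.0000)
after link 2: o_2 = (-0.7071, 6.3640, 2.0000)
after link 3: o_3 = (3.5355, 3.5355, 2.0000)
after link 4: o_4 = (5.2426, 3.8284, 3.4142)
after link 5: o_5 = (4.6078, 0.3652, 4.1907)
after link 6: o_6 = (4.4078, 1.1651, 3.0417)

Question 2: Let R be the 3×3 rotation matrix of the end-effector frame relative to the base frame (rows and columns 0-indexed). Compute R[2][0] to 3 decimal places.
End-effector x-axis (col 0 of R) = (-0.0170,0.9830,-0.1830)
R[2][0] = -0.1830

-0.183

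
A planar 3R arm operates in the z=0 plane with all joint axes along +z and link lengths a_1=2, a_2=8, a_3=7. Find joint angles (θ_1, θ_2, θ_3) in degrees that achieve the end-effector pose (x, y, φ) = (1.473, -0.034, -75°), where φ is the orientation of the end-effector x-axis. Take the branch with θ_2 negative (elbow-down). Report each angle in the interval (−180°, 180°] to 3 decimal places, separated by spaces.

-144.240 -134.997 -155.762

wrist centre = target − a_3·(cos φ, sin φ) = (-0.3387, 6.7275)
cos θ_2 = (45.3737−2²−8²)/(2·2·8) = -0.7071; θ_2 = -134.9971° (elbow-down)
β = atan2(6.7275,-0.3387) = 92.8824°; ψ = atan2(-5.6571,-3.6566) = -122.8771°
θ_1 = β − ψ = 215.7596°
θ_3 = φ − θ_1 − θ_2 = -155.7625° (wrapped to (-180°,180°])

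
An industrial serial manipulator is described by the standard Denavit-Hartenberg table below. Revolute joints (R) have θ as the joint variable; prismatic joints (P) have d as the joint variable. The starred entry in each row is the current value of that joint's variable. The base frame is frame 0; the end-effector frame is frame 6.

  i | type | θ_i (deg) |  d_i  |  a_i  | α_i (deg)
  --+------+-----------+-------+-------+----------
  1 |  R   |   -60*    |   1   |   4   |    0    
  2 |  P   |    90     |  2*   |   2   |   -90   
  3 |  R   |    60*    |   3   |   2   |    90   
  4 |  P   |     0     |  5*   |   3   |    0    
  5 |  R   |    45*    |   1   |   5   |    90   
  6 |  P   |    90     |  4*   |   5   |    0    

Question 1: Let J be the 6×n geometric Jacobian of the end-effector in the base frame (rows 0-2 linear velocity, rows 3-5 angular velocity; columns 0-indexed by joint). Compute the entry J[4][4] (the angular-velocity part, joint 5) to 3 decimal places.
axis z_4 = (0.7500,0.4330,0.5000); lever o_n−o_4 = (6.9021,4.8014,-2.5114)
cross product → J_v[:, 4] = (-3.4882,5.3346,0.6124)
J_ω[:, 4] = z_4
entry J[4][4] = 0.4330

0.433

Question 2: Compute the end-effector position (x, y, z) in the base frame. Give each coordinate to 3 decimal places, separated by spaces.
15.049 8.350 -1.341

after link 1: o_1 = (2.0000, -3.4641, 1.0000)
after link 2: o_2 = (3.7321, -2.4641, 3.0000)
after link 3: o_3 = (3.0981, 0.6340, 1.2679)
after link 4: o_4 = (8.1471, 3.5490, 1.1699)
after link 5: o_5 = (8.6603, 7.9278, -1.3920)
after link 6: o_6 = (15.0492, 8.3505, -1.3415)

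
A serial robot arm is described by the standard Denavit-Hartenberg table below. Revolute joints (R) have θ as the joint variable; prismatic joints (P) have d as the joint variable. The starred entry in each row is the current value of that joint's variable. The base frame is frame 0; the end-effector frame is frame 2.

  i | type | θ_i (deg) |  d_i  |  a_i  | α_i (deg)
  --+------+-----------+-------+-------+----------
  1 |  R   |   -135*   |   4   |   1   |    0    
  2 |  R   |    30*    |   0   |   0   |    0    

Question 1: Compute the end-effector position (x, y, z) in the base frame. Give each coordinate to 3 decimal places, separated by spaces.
-0.707 -0.707 4.000

after link 1: o_1 = (-0.7071, -0.7071, 4.0000)
after link 2: o_2 = (-0.7071, -0.7071, 4.0000)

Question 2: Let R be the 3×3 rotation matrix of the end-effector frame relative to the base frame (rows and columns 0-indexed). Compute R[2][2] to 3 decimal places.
1.000

End-effector z-axis (col 2 of R) = (0.0000,0.0000,1.0000)
R[2][2] = 1.0000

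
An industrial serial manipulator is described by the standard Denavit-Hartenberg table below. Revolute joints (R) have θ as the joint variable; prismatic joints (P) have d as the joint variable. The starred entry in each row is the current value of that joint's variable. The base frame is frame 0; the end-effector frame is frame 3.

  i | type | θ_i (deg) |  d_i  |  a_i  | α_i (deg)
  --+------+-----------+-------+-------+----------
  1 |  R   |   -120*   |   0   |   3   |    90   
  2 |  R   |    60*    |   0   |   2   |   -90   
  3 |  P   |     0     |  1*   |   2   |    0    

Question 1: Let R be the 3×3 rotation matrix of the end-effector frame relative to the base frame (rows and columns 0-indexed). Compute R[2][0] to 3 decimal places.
0.866

End-effector x-axis (col 0 of R) = (-0.2500,-0.4330,0.8660)
R[2][0] = 0.8660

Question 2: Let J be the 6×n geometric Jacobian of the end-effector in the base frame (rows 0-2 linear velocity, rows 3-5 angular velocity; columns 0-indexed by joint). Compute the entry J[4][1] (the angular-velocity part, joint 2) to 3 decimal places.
0.500

axis z_1 = (-0.8660,0.5000,0.0000); lever o_n−o_1 = (-0.5670,-0.9821,3.9641)
cross product → J_v[:, 1] = (1.9821,3.4330,1.1340)
J_ω[:, 1] = z_1
entry J[4][1] = 0.5000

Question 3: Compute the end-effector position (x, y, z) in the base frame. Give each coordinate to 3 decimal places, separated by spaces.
-2.067 -3.580 3.964

after link 1: o_1 = (-1.5000, -2.5981, 0.0000)
after link 2: o_2 = (-2.0000, -3.4641, 1.7321)
after link 3: o_3 = (-2.0670, -3.5801, 3.9641)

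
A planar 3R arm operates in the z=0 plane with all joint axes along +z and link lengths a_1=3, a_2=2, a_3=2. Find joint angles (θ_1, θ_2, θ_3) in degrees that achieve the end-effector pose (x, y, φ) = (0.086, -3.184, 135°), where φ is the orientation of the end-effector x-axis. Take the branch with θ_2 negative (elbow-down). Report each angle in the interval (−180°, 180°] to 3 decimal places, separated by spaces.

wrist centre = target − a_3·(cos φ, sin φ) = (1.5002, -4.5982)
cos θ_2 = (23.3942−3²−2²)/(2·3·2) = 0.8662; θ_2 = -29.9818° (elbow-down)
β = atan2(-4.5982,1.5002) = -71.9306°; ψ = atan2(-0.9995,4.7324) = -11.9253°
θ_1 = β − ψ = -60.0052°
θ_3 = φ − θ_1 − θ_2 = -135.0129° (wrapped to (-180°,180°])

-60.005 -29.982 -135.013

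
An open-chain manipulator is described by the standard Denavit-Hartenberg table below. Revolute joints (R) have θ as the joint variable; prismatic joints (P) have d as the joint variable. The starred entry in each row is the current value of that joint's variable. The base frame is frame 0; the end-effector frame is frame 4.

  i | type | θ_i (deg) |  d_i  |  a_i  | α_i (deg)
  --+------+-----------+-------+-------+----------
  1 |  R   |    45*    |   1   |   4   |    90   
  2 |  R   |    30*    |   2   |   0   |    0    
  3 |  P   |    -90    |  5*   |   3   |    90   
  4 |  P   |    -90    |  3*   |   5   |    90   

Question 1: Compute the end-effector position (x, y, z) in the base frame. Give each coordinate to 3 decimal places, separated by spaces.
3.466 0.638 -3.098

after link 1: o_1 = (2.8284, 2.8284, 1.0000)
after link 2: o_2 = (4.2426, 1.4142, 1.0000)
after link 3: o_3 = (8.8388, -1.0607, -1.5981)
after link 4: o_4 = (3.4662, 0.6378, -3.0981)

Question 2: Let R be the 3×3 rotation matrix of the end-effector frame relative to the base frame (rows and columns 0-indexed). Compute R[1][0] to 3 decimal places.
End-effector x-axis (col 0 of R) = (-0.7071,0.7071,-0.0000)
R[1][0] = 0.7071

0.707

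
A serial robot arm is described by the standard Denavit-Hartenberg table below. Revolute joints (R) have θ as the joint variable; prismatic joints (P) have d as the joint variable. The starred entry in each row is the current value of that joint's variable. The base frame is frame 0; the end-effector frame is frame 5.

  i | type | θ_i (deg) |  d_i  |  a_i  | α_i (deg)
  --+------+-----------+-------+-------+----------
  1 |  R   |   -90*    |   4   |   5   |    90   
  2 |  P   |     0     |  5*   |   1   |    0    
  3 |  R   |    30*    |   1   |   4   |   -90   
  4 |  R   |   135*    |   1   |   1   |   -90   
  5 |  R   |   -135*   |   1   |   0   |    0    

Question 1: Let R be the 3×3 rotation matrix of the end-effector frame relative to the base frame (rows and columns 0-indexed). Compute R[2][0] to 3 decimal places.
End-effector x-axis (col 0 of R) = (-0.5000,-0.0795,0.8624)
R[2][0] = 0.8624

0.862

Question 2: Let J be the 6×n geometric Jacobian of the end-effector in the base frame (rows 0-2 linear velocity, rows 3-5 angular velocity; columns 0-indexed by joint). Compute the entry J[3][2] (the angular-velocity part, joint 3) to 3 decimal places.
axis z_2 = (-1.0000,-0.0000,0.0000); lever o_n−o_2 = (-1.0000,-1.7394,2.1589)
cross product → J_v[:, 2] = (-0.0000,2.1589,1.7394)
J_ω[:, 2] = z_2
entry J[3][2] = -1.0000

-1.000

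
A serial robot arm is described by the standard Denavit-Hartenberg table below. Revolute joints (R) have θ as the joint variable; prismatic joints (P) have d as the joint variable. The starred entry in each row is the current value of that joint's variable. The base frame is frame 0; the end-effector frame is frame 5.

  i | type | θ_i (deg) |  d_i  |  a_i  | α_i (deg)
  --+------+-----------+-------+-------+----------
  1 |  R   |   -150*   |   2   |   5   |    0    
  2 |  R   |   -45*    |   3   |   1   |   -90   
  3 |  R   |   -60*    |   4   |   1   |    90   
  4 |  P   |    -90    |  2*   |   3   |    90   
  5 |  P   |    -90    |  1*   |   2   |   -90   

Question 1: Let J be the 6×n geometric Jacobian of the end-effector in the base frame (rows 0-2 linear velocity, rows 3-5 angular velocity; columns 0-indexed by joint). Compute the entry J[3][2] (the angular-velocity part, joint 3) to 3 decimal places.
axis z_2 = (-0.2588,-0.9659,0.0000); lever o_n−o_2 = (-0.2588,-0.9659,0.0000)
cross product → J_v[:, 2] = (0.0000,-0.0000,0.0000)
J_ω[:, 2] = z_2
entry J[3][2] = -0.2588

-0.259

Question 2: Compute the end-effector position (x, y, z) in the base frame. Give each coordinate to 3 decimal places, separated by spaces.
-5.555 -3.207 5.000

after link 1: o_1 = (-4.3301, -2.5000, 2.0000)
after link 2: o_2 = (-5.2961, -2.2412, 5.0000)
after link 3: o_3 = (-6.8143, -5.9755, 5.8660)
after link 4: o_4 = (-4.3648, -3.5260, 6.8660)
after link 5: o_5 = (-5.5549, -3.2071, 5.0000)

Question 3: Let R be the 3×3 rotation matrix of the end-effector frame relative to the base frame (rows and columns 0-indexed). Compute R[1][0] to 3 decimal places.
0.224

End-effector x-axis (col 0 of R) = (-0.8365,0.2241,-0.5000)
R[1][0] = 0.2241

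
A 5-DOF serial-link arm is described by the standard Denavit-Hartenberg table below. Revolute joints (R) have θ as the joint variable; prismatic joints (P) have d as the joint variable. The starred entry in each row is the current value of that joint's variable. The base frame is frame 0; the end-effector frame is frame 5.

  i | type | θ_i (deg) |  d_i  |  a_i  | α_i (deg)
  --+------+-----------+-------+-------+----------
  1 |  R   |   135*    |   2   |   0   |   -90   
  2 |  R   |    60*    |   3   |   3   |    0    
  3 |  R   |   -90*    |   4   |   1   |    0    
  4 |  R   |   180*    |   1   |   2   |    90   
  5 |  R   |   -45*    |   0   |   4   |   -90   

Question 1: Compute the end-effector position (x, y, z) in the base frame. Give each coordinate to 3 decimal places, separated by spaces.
-2.373 -4.941 -2.512

after link 1: o_1 = (0.0000, 0.0000, 2.0000)
after link 2: o_2 = (-3.1820, -1.0607, -0.5981)
after link 3: o_3 = (-6.6228, -3.2767, -0.0981)
after link 4: o_4 = (-6.1051, -5.2086, -1.0981)
after link 5: o_5 = (-2.3731, -4.9406, -2.5123)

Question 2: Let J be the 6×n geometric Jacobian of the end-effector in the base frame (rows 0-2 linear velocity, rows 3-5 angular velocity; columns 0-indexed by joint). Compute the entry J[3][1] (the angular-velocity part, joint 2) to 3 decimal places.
-0.707

axis z_1 = (-0.7071,-0.7071,0.0000); lever o_n−o_1 = (-2.3731,-4.9406,-4.5123)
cross product → J_v[:, 1] = (3.1907,-3.1907,1.8155)
J_ω[:, 1] = z_1
entry J[3][1] = -0.7071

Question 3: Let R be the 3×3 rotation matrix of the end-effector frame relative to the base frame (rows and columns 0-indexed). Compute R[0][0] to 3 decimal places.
0.933

End-effector x-axis (col 0 of R) = (0.9330,0.0670,-0.3536)
R[0][0] = 0.9330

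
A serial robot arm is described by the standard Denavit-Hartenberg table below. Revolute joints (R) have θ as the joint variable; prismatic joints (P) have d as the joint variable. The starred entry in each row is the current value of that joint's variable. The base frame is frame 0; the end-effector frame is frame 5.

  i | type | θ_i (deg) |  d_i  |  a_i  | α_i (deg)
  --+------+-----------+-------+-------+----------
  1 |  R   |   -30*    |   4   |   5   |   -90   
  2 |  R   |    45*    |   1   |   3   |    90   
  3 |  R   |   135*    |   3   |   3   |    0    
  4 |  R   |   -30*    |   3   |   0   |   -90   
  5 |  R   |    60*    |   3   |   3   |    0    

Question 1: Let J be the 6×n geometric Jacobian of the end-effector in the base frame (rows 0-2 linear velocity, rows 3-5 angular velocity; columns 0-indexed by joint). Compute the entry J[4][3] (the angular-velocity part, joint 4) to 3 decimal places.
axis z_3 = (0.6124,-0.3536,0.7071); lever o_n−o_3 = (-1.4299,1.6020,2.6078)
cross product → J_v[:, 3] = (-2.0548,-2.6080,0.4755)
J_ω[:, 3] = z_3
entry J[4][3] = -0.3536

-0.354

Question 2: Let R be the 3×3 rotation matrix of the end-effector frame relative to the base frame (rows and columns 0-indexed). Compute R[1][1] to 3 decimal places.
-0.627

End-effector y-axis (col 1 of R) = (-0.5872,-0.6269,-0.5120)
R[1][1] = -0.6269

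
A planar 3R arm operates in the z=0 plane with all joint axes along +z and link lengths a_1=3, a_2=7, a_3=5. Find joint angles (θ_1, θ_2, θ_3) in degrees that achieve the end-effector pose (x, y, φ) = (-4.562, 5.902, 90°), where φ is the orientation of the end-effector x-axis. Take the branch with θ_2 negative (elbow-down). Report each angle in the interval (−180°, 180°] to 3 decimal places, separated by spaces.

wrist centre = target − a_3·(cos φ, sin φ) = (-4.5620, 0.9020)
cos θ_2 = (21.6254−3²−7²)/(2·3·7) = -0.8661; θ_2 = -150.0041° (elbow-down)
β = atan2(0.9020,-4.5620) = 168.8157°; ψ = atan2(-3.4996,-3.0624) = -131.1887°
θ_1 = β − ψ = 300.0044°
θ_3 = φ − θ_1 − θ_2 = -60.0004° (wrapped to (-180°,180°])

-59.996 -150.004 -60.000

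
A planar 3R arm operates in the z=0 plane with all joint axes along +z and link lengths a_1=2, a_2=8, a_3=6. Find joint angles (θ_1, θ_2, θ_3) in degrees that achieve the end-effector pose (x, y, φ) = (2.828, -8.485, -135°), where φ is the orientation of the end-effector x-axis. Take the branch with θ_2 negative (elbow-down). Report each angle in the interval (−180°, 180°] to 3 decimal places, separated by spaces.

45.014 -90.015 -89.999

wrist centre = target − a_3·(cos φ, sin φ) = (7.0706, -4.2424)
cos θ_2 = (67.9916−2²−8²)/(2·2·8) = -0.0003; θ_2 = -90.0151° (elbow-down)
β = atan2(-4.2424,7.0706) = -30.9636°; ψ = atan2(-8.0000,1.9979) = -75.9780°
θ_1 = β − ψ = 45.0144°
θ_3 = φ − θ_1 − θ_2 = -89.9993° (wrapped to (-180°,180°])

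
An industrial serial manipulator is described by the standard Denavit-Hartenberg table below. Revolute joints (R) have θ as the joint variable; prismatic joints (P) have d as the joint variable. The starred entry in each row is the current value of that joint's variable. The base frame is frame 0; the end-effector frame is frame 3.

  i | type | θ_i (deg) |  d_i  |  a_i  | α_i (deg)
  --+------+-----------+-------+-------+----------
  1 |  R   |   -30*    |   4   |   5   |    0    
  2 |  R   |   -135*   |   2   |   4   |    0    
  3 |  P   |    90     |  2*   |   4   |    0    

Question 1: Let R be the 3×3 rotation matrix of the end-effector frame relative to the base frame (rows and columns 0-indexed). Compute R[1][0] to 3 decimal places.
End-effector x-axis (col 0 of R) = (0.2588,-0.9659,0.0000)
R[1][0] = -0.9659

-0.966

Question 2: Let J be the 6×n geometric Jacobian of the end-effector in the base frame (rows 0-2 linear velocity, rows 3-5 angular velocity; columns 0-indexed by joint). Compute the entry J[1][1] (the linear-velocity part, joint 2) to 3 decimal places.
-2.828

axis z_1 = (0.0000,0.0000,1.0000); lever o_n−o_1 = (-2.8284,-4.8990,4.0000)
cross product → J_v[:, 1] = (4.8990,-2.8284,0.0000)
J_ω[:, 1] = z_1
entry J[1][1] = -2.8284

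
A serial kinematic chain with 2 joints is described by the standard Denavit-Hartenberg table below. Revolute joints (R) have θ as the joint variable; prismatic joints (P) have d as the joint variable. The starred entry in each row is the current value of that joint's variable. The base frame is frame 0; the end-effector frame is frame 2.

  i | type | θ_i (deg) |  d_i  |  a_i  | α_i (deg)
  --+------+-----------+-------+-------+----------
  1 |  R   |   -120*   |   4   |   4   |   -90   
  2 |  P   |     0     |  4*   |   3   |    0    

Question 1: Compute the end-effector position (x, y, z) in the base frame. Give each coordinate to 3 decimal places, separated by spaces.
after link 1: o_1 = (-2.0000, -3.4641, 4.0000)
after link 2: o_2 = (-0.0359, -8.0622, 4.0000)

-0.036 -8.062 4.000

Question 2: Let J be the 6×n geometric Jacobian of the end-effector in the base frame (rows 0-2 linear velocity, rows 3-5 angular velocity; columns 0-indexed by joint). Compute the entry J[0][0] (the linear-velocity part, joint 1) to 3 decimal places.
axis z_0 = ẑ; lever o_n−o_0 = (-0.0359,-8.0622,4.0000)
cross product → J_v[:, 0] = (8.0622,-0.0359,0.0000)
J_ω[:, 0] = z_0
entry J[0][0] = 8.0622

8.062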